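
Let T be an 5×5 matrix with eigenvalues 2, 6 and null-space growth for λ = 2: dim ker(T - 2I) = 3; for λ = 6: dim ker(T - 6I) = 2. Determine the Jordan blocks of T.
Jordan blocks: (2, 1), (2, 1), (2, 1), (6, 1), (6, 1)

λ = 2: successive nullity increments [3] count blocks of size ≥ k; block sizes are [1, 1, 1].
λ = 6: successive nullity increments [2] count blocks of size ≥ k; block sizes are [1, 1].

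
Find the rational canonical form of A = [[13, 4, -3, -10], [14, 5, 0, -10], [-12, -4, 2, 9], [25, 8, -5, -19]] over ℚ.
R = [[0, 0, 0, 0], [1, 0, 0, 0], [0, 1, 0, -4], [0, 0, 1, 1]]

The invariant factors of A (the non-unit diagonal entries of the Smith normal form of xI - A over ℚ[x]) are x^2(x^2 - x + 4), each dividing the next. The characteristic polynomial is their product, x^2(x^2 - x + 4).

The rational canonical form is the block-diagonal matrix of companion matrices C(f_i):
R = [[0, 0, 0, 0], [1, 0, 0, 0], [0, 1, 0, -4], [0, 0, 1, 1]].

Note the characteristic polynomial does not split into linear factors over ℚ, so A has no Jordan form over ℚ; the rational canonical form exists over any field.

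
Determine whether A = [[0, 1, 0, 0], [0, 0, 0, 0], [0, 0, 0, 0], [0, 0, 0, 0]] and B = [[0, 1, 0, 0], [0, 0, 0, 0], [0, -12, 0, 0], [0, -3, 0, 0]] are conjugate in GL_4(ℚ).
Two matrices over a field are similar if and only if they have the same invariant factors.

Both A and B have characteristic polynomial x^4 and minimal polynomial x^2. Computing further, both have invariant factors x, x, x^2. Hence A and B are similar.

Yes.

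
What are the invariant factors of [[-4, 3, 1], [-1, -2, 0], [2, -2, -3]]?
The Jordan structure of A has elementary divisors (x + 3)^3. Arranging the block sizes at each eigenvalue in decreasing order and taking row products gives the invariant factors.

Invariant factors (smallest first, each dividing the next): (x + 3)^3.

Check: the last factor (x + 3)^3 is the minimal polynomial, and the product (x + 3)^3 is the characteristic polynomial.

(x + 3)^3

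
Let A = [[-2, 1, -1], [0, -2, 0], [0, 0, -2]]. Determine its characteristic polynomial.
xI - A = [[x + 2, -1, 1], [0, x + 2, 0], [0, 0, x + 2]].

Expanding det(xI - A) along the first row:
det(xI - A) = + (x + 2)·det([[x + 2, 0], [0, x + 2]]) - (-1)·det([[0, 0], [0, x + 2]]) + (1)·det([[0, x + 2], [0, 0]]).

Evaluating gives χ_A(x) = x^3 + 6x^2 + 12x + 8 = (x + 2)^3.

χ_A(x) = (x + 2)^3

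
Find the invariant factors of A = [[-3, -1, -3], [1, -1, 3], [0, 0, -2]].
The Jordan structure of A has elementary divisors (x + 2)^2, (x + 2). Arranging the block sizes at each eigenvalue in decreasing order and taking row products gives the invariant factors.

Invariant factors (smallest first, each dividing the next): x + 2, (x + 2)^2.

Check: the last factor (x + 2)^2 is the minimal polynomial, and the product (x + 2)^3 is the characteristic polynomial.

x + 2, (x + 2)^2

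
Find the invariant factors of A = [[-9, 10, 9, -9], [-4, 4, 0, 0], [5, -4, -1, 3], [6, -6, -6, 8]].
The Jordan structure of A has elementary divisors (x + 4), (x - 2)^2, (x - 2). Arranging the block sizes at each eigenvalue in decreasing order and taking row products gives the invariant factors.

Invariant factors (smallest first, each dividing the next): x - 2, (x - 2)^2(x + 4).

Check: the last factor (x - 2)^2(x + 4) is the minimal polynomial, and the product (x - 2)^3(x + 4) is the characteristic polynomial.

x - 2, (x - 2)^2(x + 4)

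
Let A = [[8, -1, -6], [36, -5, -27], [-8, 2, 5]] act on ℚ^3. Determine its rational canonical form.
The invariant factors of A (the non-unit diagonal entries of the Smith normal form of xI - A over ℚ[x]) are (x - 4)(x^2 - 4x + 1), each dividing the next. The characteristic polynomial is their product, (x - 4)(x^2 - 4x + 1).

The rational canonical form is the block-diagonal matrix of companion matrices C(f_i):
R = [[0, 0, 4], [1, 0, -17], [0, 1, 8]].

Note the characteristic polynomial does not split into linear factors over ℚ, so A has no Jordan form over ℚ; the rational canonical form exists over any field.

R = [[0, 0, 4], [1, 0, -17], [0, 1, 8]]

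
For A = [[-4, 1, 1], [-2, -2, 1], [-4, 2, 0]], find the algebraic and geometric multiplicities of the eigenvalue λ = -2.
The characteristic polynomial is (x + 2)^3, so the factor x + 2 appears with exponent 3: the algebraic multiplicity is 3.

rank(A + 2I) = 2, so the eigenspace has dimension 3 - 2 = 1: the geometric multiplicity is 1.

Since 1 < 3, A is not diagonalizable.

algebraic multiplicity 3, geometric multiplicity 1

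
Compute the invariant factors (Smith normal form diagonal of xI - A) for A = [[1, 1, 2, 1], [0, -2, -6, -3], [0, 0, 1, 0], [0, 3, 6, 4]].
The Jordan structure of A has elementary divisors (x - 1)^2, (x - 1), (x - 1). Arranging the block sizes at each eigenvalue in decreasing order and taking row products gives the invariant factors.

Invariant factors (smallest first, each dividing the next): x - 1, x - 1, (x - 1)^2.

Check: the last factor (x - 1)^2 is the minimal polynomial, and the product (x - 1)^4 is the characteristic polynomial.

x - 1, x - 1, (x - 1)^2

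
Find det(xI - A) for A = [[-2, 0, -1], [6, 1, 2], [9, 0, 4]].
xI - A = [[x + 2, 0, 1], [-6, x - 1, -2], [-9, 0, x - 4]].

Expanding det(xI - A) along the first row:
det(xI - A) = + (x + 2)·det([[x - 1, -2], [0, x - 4]]) - (0)·det([[-6, -2], [-9, x - 4]]) + (1)·det([[-6, x - 1], [-9, 0]]).

Evaluating gives χ_A(x) = x^3 - 3x^2 + 3x - 1 = (x - 1)^3.

χ_A(x) = (x - 1)^3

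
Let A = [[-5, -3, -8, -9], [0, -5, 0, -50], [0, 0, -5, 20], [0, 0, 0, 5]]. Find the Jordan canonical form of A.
The characteristic polynomial is det(xI - A) = (x - 5)(x + 5)^3, so the eigenvalues are -5 (algebraic multiplicity 3), 5 (algebraic multiplicity 1).

For λ = -5: rank(A + 5I) = 2, rank((A + 5I)^2) = 1. The eigenspace has dimension 4 - 2 = 2, so there are 2 Jordan blocks; the rank sequence gives block sizes [2, 1].

For λ = 5: algebraic multiplicity 1 gives one 1×1 block.

Assembling the blocks gives the Jordan form J above.

J = [[-5, 1, 0, 0], [0, -5, 0, 0], [0, 0, -5, 0], [0, 0, 0, 5]]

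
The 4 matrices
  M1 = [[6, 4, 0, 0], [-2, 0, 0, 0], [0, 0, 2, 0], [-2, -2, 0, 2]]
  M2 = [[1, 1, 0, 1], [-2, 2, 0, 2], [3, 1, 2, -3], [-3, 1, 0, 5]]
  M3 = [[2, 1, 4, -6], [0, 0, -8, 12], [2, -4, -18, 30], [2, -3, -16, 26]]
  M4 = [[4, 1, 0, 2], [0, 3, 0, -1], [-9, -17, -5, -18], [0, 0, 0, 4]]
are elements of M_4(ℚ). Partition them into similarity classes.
Characteristic polynomials: χ_{M1} = (x - 4)(x - 2)^3, χ_{M2} = (x - 4)(x - 2)^3, χ_{M3} = (x - 4)(x - 2)^3, χ_{M4} = (x - 4)^2(x - 3)(x + 5).

{M1}: invariant factors x - 2, x - 2, (x - 4)(x - 2).

{M2, M3}: invariant factors x - 2, (x - 4)(x - 2)^2.

{M4}: invariant factors (x - 4)^2(x - 3)(x + 5).

Matrices are similar if and only if their invariant-factor lists agree; the partition into similarity classes is {M1}, {M2, M3}, {M4}.

3 classes: {M1}, {M2, M3}, {M4}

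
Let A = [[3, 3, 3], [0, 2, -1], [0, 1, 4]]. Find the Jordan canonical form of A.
The characteristic polynomial is det(xI - A) = (x - 3)^3, so the eigenvalues are 3 (algebraic multiplicity 3).

For λ = 3: rank(A - 3I) = 1, rank((A - 3I)^2) = 0. The eigenspace has dimension 3 - 1 = 2, so there are 2 Jordan blocks; the rank sequence gives block sizes [2, 1].

Assembling the blocks gives the Jordan form J above.

J = [[3, 1, 0], [0, 3, 0], [0, 0, 3]]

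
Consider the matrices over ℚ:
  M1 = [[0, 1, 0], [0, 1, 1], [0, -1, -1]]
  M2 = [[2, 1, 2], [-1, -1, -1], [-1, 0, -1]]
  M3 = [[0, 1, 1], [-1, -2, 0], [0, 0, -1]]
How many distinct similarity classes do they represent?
Characteristic polynomials: χ_{M1} = x^3, χ_{M2} = x^3, χ_{M3} = (x + 1)^3.

{M1, M2}: invariant factors x^3.

{M3}: invariant factors (x + 1)^3.

Matrices are similar if and only if their invariant-factor lists agree; the partition into similarity classes is {M1, M2}, {M3}.

2 classes: {M1, M2}, {M3}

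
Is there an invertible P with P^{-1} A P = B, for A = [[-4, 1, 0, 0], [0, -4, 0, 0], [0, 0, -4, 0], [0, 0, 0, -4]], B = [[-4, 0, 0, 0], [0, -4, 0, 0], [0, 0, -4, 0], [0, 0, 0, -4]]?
No.

Both have characteristic polynomial (x + 4)^4, but the minimal polynomial of A is (x + 4)^2 while the minimal polynomial of B is x + 4. The minimal polynomial is a similarity invariant, so A and B are not similar.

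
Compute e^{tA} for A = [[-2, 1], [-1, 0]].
e^{tA} = [[(1 - t)*e^{-t}, t*e^{-t}], [-t*e^{-t}, (t + 1)*e^{-t}]]

A has Jordan form J = [[-1, 1], [0, -1]] with A = PJP^{-1}, so e^{tA} = P e^{tJ} P^{-1}.

For a Jordan block J_k(λ), e^{tJ_k(λ)} = e^{λt} · (I + tN + t^2 N^2/2! + ... + t^{k-1} N^{k-1}/(k-1)!) where N is the nilpotent superdiagonal part.

Assembling the blocks and conjugating back gives the entries of e^{tA} as shown above.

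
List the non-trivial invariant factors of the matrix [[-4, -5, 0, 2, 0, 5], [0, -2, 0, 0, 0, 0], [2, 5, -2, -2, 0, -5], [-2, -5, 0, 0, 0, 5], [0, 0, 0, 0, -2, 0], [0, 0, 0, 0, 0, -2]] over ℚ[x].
The Jordan structure of A has elementary divisors (x + 2)^2, (x + 2), (x + 2), (x + 2), (x + 2). Arranging the block sizes at each eigenvalue in decreasing order and taking row products gives the invariant factors.

Invariant factors (smallest first, each dividing the next): x + 2, x + 2, x + 2, x + 2, (x + 2)^2.

Check: the last factor (x + 2)^2 is the minimal polynomial, and the product (x + 2)^6 is the characteristic polynomial.

x + 2, x + 2, x + 2, x + 2, (x + 2)^2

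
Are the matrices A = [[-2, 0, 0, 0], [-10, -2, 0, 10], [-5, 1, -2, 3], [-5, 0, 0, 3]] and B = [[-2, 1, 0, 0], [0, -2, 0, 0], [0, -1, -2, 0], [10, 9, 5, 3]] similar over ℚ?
Two matrices over a field are similar if and only if they have the same invariant factors.

Both A and B have characteristic polynomial (x - 3)(x + 2)^3 and minimal polynomial (x - 3)(x + 2)^2. Computing further, both have invariant factors x + 2, (x - 3)(x + 2)^2. Hence A and B are similar.

Yes.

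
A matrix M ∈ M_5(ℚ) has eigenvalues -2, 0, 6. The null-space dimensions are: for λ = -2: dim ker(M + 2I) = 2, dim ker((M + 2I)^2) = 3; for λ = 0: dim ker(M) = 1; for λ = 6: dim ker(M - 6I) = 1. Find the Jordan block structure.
λ = -2: successive nullity increments [2, 1] count blocks of size ≥ k; block sizes are [2, 1].
λ = 0: successive nullity increments [1] count blocks of size ≥ k; block sizes are [1].
λ = 6: successive nullity increments [1] count blocks of size ≥ k; block sizes are [1].

Jordan blocks: (-2, 2), (-2, 1), (0, 1), (6, 1)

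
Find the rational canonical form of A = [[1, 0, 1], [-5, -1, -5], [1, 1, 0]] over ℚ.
The invariant factors of A (the non-unit diagonal entries of the Smith normal form of xI - A over ℚ[x]) are x^3 + 3x - 1, each dividing the next. The characteristic polynomial is their product, x^3 + 3x - 1.

The rational canonical form is the block-diagonal matrix of companion matrices C(f_i):
R = [[0, 0, 1], [1, 0, -3], [0, 1, 0]].

Note the characteristic polynomial does not split into linear factors over ℚ, so A has no Jordan form over ℚ; the rational canonical form exists over any field.

R = [[0, 0, 1], [1, 0, -3], [0, 1, 0]]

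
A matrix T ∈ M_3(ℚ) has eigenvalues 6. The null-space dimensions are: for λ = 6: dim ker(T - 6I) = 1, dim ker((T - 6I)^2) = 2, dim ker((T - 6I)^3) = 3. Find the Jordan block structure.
Jordan blocks: (6, 3)

λ = 6: successive nullity increments [1, 1, 1] count blocks of size ≥ k; block sizes are [3].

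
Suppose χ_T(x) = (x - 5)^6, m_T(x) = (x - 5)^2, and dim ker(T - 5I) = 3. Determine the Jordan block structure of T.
λ = 5: algebraic multiplicity 6 (exponent in χ_T), largest block size 2 (exponent in m_T), 3 blocks (geometric multiplicity). These force block sizes [2, 2, 2].

Jordan blocks: (5, 2), (5, 2), (5, 2)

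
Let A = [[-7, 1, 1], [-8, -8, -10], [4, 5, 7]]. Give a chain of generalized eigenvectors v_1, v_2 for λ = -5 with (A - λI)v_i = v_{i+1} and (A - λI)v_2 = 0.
v_1 = [[0, 2, -1]]^T, v_2 = [[1, 4, -2]]^T

We seek v_1 ∈ ker((A + 5I)^2) \ ker(A + 5I), then set v_{i+1} = (A + 5I) v_i.

One such chain is v_1 = [[0, 2, -1]]^T, v_2 = [[1, 4, -2]]^T. Check: (A + 5I) v_2 = [[0, 0, 0]]^T = 0.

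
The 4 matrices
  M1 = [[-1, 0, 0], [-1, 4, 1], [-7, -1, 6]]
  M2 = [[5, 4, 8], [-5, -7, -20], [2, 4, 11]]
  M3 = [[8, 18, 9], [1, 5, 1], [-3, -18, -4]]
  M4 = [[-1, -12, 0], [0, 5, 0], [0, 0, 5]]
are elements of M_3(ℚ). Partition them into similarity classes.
3 classes: {M1, M3}, {M2}, {M4}

Characteristic polynomials: χ_{M1} = (x - 5)^2(x + 1), χ_{M2} = (x - 3)^3, χ_{M3} = (x - 5)^2(x + 1), χ_{M4} = (x - 5)^2(x + 1).

{M1, M3}: invariant factors (x - 5)^2(x + 1).

{M2}: invariant factors x - 3, (x - 3)^2.

{M4}: invariant factors x - 5, (x - 5)(x + 1).

Matrices are similar if and only if their invariant-factor lists agree; the partition into similarity classes is {M1, M3}, {M2}, {M4}.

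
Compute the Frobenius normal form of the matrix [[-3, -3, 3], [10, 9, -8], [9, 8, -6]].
R = [[0, 0, 3], [1, 0, -4], [0, 1, 0]]

The invariant factors of A (the non-unit diagonal entries of the Smith normal form of xI - A over ℚ[x]) are x^3 + 4x - 3, each dividing the next. The characteristic polynomial is their product, x^3 + 4x - 3.

The rational canonical form is the block-diagonal matrix of companion matrices C(f_i):
R = [[0, 0, 3], [1, 0, -4], [0, 1, 0]].

Note the characteristic polynomial does not split into linear factors over ℚ, so A has no Jordan form over ℚ; the rational canonical form exists over any field.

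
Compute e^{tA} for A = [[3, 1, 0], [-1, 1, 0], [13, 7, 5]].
A has Jordan form J = [[2, 1, 0], [0, 2, 0], [0, 0, 5]] with A = PJP^{-1}, so e^{tA} = P e^{tJ} P^{-1}.

For a Jordan block J_k(λ), e^{tJ_k(λ)} = e^{λt} · (I + tN + t^2 N^2/2! + ... + t^{k-1} N^{k-1}/(k-1)!) where N is the nilpotent superdiagonal part.

Assembling the blocks and conjugating back gives the entries of e^{tA} as shown above.

e^{tA} = [[(t + 1)*e^{2*t}, t*e^{2*t}, 0], [-t*e^{2*t}, (1 - t)*e^{2*t}, 0], [(-2*t + 5*e^{3*t} - 5)*e^{2*t}, (-2*t + 3*e^{3*t} - 3)*e^{2*t}, e^{5*t}]]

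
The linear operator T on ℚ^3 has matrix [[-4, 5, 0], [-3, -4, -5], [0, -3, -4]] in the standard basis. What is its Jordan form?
The characteristic polynomial is det(xI - A) = (x + 4)^3, so the eigenvalues are -4 (algebraic multiplicity 3).

For λ = -4: rank(A + 4I) = 2, rank((A + 4I)^2) = 1, rank((A + 4I)^3) = 0. The eigenspace has dimension 3 - 2 = 1, so there is 1 Jordan block; the rank sequence gives block sizes [3].

Assembling the blocks gives the Jordan form J above.

J = [[-4, 1, 0], [0, -4, 1], [0, 0, -4]]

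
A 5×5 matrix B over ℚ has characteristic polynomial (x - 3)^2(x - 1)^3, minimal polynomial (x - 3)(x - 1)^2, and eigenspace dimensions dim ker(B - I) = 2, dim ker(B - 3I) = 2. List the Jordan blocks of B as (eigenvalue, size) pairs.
λ = 1: algebraic multiplicity 3 (exponent in χ_B), largest block size 2 (exponent in m_B), 2 blocks (geometric multiplicity). These force block sizes [2, 1].
λ = 3: algebraic multiplicity 2 (exponent in χ_B), largest block size 1 (exponent in m_B), 2 blocks (geometric multiplicity). These force block sizes [1, 1].

Jordan blocks: (1, 2), (1, 1), (3, 1), (3, 1)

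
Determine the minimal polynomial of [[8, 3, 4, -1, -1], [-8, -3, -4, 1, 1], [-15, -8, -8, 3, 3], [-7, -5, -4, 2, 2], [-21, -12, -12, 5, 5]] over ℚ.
The characteristic polynomial factors as x^3(x - 2)^2. The minimal polynomial is ∏(x - λ)^{k_λ} where k_λ is the size of the largest Jordan block at λ.

For λ = 0: rank(A) = 3, and the largest Jordan block has size 2 (the smallest k with rank(A^k) = rank(A^(k+1))).
For λ = 2: rank(A - 2I) = 4, and the largest Jordan block has size 2 (the smallest k with rank((A - 2I)^k) = rank((A - 2I)^(k+1))).

So m_A(x) = x^2(x - 2)^2.

m_A(x) = x^2(x - 2)^2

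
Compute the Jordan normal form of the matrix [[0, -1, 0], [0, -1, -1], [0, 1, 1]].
J = [[0, 1, 0], [0, 0, 1], [0, 0, 0]]

The characteristic polynomial is det(xI - A) = x^3, so the eigenvalues are 0 (algebraic multiplicity 3).

For λ = 0: rank(A) = 2, rank(A^2) = 1, rank(A^3) = 0. The eigenspace has dimension 3 - 2 = 1, so there is 1 Jordan block; the rank sequence gives block sizes [3].

Assembling the blocks gives the Jordan form J above.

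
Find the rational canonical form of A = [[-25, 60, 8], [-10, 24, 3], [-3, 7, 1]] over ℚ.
R = [[0, 0, 1], [1, 0, -2], [0, 1, 0]]

The invariant factors of A (the non-unit diagonal entries of the Smith normal form of xI - A over ℚ[x]) are x^3 + 2x - 1, each dividing the next. The characteristic polynomial is their product, x^3 + 2x - 1.

The rational canonical form is the block-diagonal matrix of companion matrices C(f_i):
R = [[0, 0, 1], [1, 0, -2], [0, 1, 0]].

Note the characteristic polynomial does not split into linear factors over ℚ, so A has no Jordan form over ℚ; the rational canonical form exists over any field.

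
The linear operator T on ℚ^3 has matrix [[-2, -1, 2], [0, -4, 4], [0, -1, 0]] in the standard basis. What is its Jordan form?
The characteristic polynomial is det(xI - A) = (x + 2)^3, so the eigenvalues are -2 (algebraic multiplicity 3).

For λ = -2: rank(A + 2I) = 1, rank((A + 2I)^2) = 0. The eigenspace has dimension 3 - 1 = 2, so there are 2 Jordan blocks; the rank sequence gives block sizes [2, 1].

Assembling the blocks gives the Jordan form J above.

J = [[-2, 1, 0], [0, -2, 0], [0, 0, -2]]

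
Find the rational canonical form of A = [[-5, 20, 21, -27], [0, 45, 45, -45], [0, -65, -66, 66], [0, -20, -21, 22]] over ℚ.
R = [[-5, 0, 0, 0], [0, 0, 0, -45], [0, 1, 0, 21], [0, 0, 1, 1]]

The invariant factors of A (the non-unit diagonal entries of the Smith normal form of xI - A over ℚ[x]) are x + 5, (x - 3)^2(x + 5), each dividing the next. The characteristic polynomial is their product, (x - 3)^2(x + 5)^2.

The rational canonical form is the block-diagonal matrix of companion matrices C(f_i):
R = [[-5, 0, 0, 0], [0, 0, 0, -45], [0, 1, 0, 21], [0, 0, 1, 1]].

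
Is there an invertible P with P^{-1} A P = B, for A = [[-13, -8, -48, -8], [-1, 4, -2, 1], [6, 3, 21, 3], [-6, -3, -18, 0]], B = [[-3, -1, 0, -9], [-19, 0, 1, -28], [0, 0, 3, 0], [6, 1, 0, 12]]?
Two matrices over a field are similar if and only if they have the same invariant factors.

Both A and B have characteristic polynomial (x - 3)^4 and minimal polynomial (x - 3)^3. Computing further, both have invariant factors x - 3, (x - 3)^3. Hence A and B are similar.

Yes.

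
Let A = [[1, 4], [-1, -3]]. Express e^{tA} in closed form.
A has Jordan form J = [[-1, 1], [0, -1]] with A = PJP^{-1}, so e^{tA} = P e^{tJ} P^{-1}.

For a Jordan block J_k(λ), e^{tJ_k(λ)} = e^{λt} · (I + tN + t^2 N^2/2! + ... + t^{k-1} N^{k-1}/(k-1)!) where N is the nilpotent superdiagonal part.

Assembling the blocks and conjugating back gives the entries of e^{tA} as shown above.

e^{tA} = [[(2*t + 1)*e^{-t}, 4*t*e^{-t}], [-t*e^{-t}, (1 - 2*t)*e^{-t}]]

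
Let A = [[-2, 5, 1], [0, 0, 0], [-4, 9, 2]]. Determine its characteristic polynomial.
xI - A = [[x + 2, -5, -1], [0, x, 0], [4, -9, x - 2]].

Expanding det(xI - A) along the first row:
det(xI - A) = + (x + 2)·det([[x, 0], [-9, x - 2]]) - (-5)·det([[0, 0], [4, x - 2]]) + (-1)·det([[0, x], [4, -9]]).

Evaluating gives χ_A(x) = x^3.

χ_A(x) = x^3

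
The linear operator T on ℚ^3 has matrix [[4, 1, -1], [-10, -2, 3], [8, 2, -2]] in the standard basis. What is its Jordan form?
The characteristic polynomial is det(xI - A) = x^3, so the eigenvalues are 0 (algebraic multiplicity 3).

For λ = 0: rank(A) = 2, rank(A^2) = 1, rank(A^3) = 0. The eigenspace has dimension 3 - 2 = 1, so there is 1 Jordan block; the rank sequence gives block sizes [3].

Assembling the blocks gives the Jordan form J above.

J = [[0, 1, 0], [0, 0, 1], [0, 0, 0]]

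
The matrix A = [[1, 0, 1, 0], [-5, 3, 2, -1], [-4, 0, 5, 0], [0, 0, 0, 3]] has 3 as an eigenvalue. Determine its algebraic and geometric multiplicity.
The characteristic polynomial is (x - 3)^4, so the factor x - 3 appears with exponent 4: the algebraic multiplicity is 4.

rank(A - 3I) = 2, so the eigenspace has dimension 4 - 2 = 2: the geometric multiplicity is 2.

Since 2 < 4, A is not diagonalizable.

algebraic multiplicity 4, geometric multiplicity 2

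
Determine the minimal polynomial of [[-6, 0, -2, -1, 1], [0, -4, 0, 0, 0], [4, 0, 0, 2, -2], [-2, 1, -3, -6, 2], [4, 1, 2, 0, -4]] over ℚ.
m_A(x) = (x + 4)^3

The characteristic polynomial factors as (x + 4)^5. The minimal polynomial is ∏(x - λ)^{k_λ} where k_λ is the size of the largest Jordan block at λ.

For λ = -4: rank(A + 4I) = 3, and the largest Jordan block has size 3 (the smallest k with rank((A + 4I)^k) = rank((A + 4I)^(k+1))).

So m_A(x) = (x + 4)^3.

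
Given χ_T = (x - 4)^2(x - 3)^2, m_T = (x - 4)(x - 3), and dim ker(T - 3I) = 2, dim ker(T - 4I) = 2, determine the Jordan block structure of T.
Jordan blocks: (3, 1), (3, 1), (4, 1), (4, 1)

λ = 3: algebraic multiplicity 2 (exponent in χ_T), largest block size 1 (exponent in m_T), 2 blocks (geometric multiplicity). These force block sizes [1, 1].
λ = 4: algebraic multiplicity 2 (exponent in χ_T), largest block size 1 (exponent in m_T), 2 blocks (geometric multiplicity). These force block sizes [1, 1].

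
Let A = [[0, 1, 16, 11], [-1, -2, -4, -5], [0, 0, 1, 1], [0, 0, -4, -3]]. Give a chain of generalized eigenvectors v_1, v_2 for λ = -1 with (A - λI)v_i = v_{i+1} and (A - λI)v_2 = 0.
v_1 = [[0, 1, 0, 0]]^T, v_2 = [[1, -1, 0, 0]]^T

We seek v_1 ∈ ker((A + I)^2) \ ker(A + I), then set v_{i+1} = (A + I) v_i.

One such chain is v_1 = [[0, 1, 0, 0]]^T, v_2 = [[1, -1, 0, 0]]^T. Check: (A + I) v_2 = [[0, 0, 0, 0]]^T = 0.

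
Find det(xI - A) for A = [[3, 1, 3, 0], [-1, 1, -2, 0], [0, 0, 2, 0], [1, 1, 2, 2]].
xI - A = [[x - 3, -1, -3, 0], [1, x - 1, 2, 0], [0, 0, x - 2, 0], [-1, -1, -2, x - 2]].

Expanding det(xI - A) along the first row:
det(xI - A) = + (x - 3)·det([[x - 1, 2, 0], [0, x - 2, 0], [-1, -2, x - 2]]) - (-1)·det([[1, 2, 0], [0, x - 2, 0], [-1, -2, x - 2]]) + (-3)·det([[1, x - 1, 0], [0, 0, 0], [-1, -1, x - 2]]) - (0)·det([[1, x - 1, 2], [0, 0, x - 2], [-1, -1, -2]]).

Evaluating gives χ_A(x) = x^4 - 8x^3 + 24x^2 - 32x + 16 = (x - 2)^4.

χ_A(x) = (x - 2)^4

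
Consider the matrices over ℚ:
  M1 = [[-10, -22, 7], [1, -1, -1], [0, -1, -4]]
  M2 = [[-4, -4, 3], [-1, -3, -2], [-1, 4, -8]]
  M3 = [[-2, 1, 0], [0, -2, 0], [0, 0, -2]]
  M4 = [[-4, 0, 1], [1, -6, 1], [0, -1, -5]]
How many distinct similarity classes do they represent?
2 classes: {M1, M2, M4}, {M3}

Characteristic polynomials: χ_{M1} = (x + 5)^3, χ_{M2} = (x + 5)^3, χ_{M3} = (x + 2)^3, χ_{M4} = (x + 5)^3.

{M1, M2, M4}: invariant factors (x + 5)^3.

{M3}: invariant factors x + 2, (x + 2)^2.

Matrices are similar if and only if their invariant-factor lists agree; the partition into similarity classes is {M1, M2, M4}, {M3}.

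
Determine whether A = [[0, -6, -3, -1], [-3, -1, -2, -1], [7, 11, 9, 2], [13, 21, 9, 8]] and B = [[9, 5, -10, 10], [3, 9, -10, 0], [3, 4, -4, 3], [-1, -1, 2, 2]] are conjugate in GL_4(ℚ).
Two matrices over a field are similar if and only if they have the same invariant factors.

Both A and B have characteristic polynomial (x - 4)^4 and minimal polynomial (x - 4)^2. Computing further, both have invariant factors (x - 4)^2, (x - 4)^2. Hence A and B are similar.

Yes.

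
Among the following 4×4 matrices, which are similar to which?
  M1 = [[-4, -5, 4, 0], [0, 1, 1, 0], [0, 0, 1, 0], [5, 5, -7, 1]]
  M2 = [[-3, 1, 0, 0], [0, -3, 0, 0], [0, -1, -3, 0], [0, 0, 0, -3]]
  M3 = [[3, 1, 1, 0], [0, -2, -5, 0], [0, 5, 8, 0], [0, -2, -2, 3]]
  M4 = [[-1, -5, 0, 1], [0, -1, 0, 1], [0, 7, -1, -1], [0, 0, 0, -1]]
Characteristic polynomials: χ_{M1} = (x - 1)^3(x + 4), χ_{M2} = (x + 3)^4, χ_{M3} = (x - 3)^4, χ_{M4} = (x + 1)^4.

{M1}: invariant factors x - 1, (x - 1)^2(x + 4).

{M2}: invariant factors x + 3, x + 3, (x + 3)^2.

{M3}: invariant factors x - 3, x - 3, (x - 3)^2.

{M4}: invariant factors x + 1, (x + 1)^3.

Matrices are similar if and only if their invariant-factor lists agree; the partition into similarity classes is {M1}, {M2}, {M3}, {M4}.

4 classes: {M1}, {M2}, {M3}, {M4}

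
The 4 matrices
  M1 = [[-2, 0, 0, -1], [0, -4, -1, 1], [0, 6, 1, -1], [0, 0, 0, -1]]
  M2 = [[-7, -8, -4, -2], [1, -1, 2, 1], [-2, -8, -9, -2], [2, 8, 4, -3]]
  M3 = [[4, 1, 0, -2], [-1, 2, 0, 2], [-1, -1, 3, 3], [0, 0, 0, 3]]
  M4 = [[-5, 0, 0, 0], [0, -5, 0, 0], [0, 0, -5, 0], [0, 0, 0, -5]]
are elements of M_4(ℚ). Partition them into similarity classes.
Characteristic polynomials: χ_{M1} = (x + 1)^2(x + 2)^2, χ_{M2} = (x + 5)^4, χ_{M3} = (x - 3)^4, χ_{M4} = (x + 5)^4.

{M1}: invariant factors x + 2, (x + 1)^2(x + 2).

{M2}: invariant factors x + 5, x + 5, (x + 5)^2.

{M3}: invariant factors (x - 3)^2, (x - 3)^2.

{M4}: invariant factors x + 5, x + 5, x + 5, x + 5.

Matrices are similar if and only if their invariant-factor lists agree; the partition into similarity classes is {M1}, {M2}, {M3}, {M4}.

4 classes: {M1}, {M2}, {M3}, {M4}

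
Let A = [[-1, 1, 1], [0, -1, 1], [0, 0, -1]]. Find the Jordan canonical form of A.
J = [[-1, 1, 0], [0, -1, 1], [0, 0, -1]]

The characteristic polynomial is det(xI - A) = (x + 1)^3, so the eigenvalues are -1 (algebraic multiplicity 3).

For λ = -1: rank(A + I) = 2, rank((A + I)^2) = 1, rank((A + I)^3) = 0. The eigenspace has dimension 3 - 2 = 1, so there is 1 Jordan block; the rank sequence gives block sizes [3].

Assembling the blocks gives the Jordan form J above.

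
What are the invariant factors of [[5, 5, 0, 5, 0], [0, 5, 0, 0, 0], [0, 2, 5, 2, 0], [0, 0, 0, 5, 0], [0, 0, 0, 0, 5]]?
The Jordan structure of A has elementary divisors (x - 5)^2, (x - 5), (x - 5), (x - 5). Arranging the block sizes at each eigenvalue in decreasing order and taking row products gives the invariant factors.

Invariant factors (smallest first, each dividing the next): x - 5, x - 5, x - 5, (x - 5)^2.

Check: the last factor (x - 5)^2 is the minimal polynomial, and the product (x - 5)^5 is the characteristic polynomial.

x - 5, x - 5, x - 5, (x - 5)^2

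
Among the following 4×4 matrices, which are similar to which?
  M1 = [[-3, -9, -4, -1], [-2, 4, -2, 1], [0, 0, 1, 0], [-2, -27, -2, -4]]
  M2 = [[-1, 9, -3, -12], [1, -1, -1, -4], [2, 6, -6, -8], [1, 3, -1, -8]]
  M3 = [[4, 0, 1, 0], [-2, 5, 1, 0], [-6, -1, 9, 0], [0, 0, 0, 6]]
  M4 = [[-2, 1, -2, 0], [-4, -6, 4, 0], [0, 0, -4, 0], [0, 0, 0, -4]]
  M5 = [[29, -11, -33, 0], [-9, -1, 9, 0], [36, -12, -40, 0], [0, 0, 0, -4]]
Characteristic polynomials: χ_{M1} = (x - 1)^3(x + 5), χ_{M2} = (x + 4)^4, χ_{M3} = (x - 6)^4, χ_{M4} = (x + 4)^4, χ_{M5} = (x + 4)^4.

{M1}: invariant factors x - 1, (x - 1)^2(x + 5).

{M2, M4, M5}: invariant factors x + 4, x + 4, (x + 4)^2.

{M3}: invariant factors x - 6, (x - 6)^3.

Matrices are similar if and only if their invariant-factor lists agree; the partition into similarity classes is {M1}, {M2, M4, M5}, {M3}.

3 classes: {M1}, {M2, M4, M5}, {M3}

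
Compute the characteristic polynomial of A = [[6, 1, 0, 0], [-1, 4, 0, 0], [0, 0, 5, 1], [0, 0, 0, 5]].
χ_A(x) = (x - 5)^4

xI - A = [[x - 6, -1, 0, 0], [1, x - 4, 0, 0], [0, 0, x - 5, -1], [0, 0, 0, x - 5]].

Expanding det(xI - A) along the first row:
det(xI - A) = + (x - 6)·det([[x - 4, 0, 0], [0, x - 5, -1], [0, 0, x - 5]]) - (-1)·det([[1, 0, 0], [0, x - 5, -1], [0, 0, x - 5]]) + (0)·det([[1, x - 4, 0], [0, 0, -1], [0, 0, x - 5]]) - (0)·det([[1, x - 4, 0], [0, 0, x - 5], [0, 0, 0]]).

Evaluating gives χ_A(x) = x^4 - 20x^3 + 150x^2 - 500x + 625 = (x - 5)^4.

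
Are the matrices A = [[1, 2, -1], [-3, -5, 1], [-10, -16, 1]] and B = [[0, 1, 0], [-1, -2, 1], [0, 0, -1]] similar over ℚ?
Yes.

Two matrices over a field are similar if and only if they have the same invariant factors.

Both A and B have characteristic polynomial (x + 1)^3 and minimal polynomial (x + 1)^3. Computing further, both have invariant factors (x + 1)^3. Hence A and B are similar.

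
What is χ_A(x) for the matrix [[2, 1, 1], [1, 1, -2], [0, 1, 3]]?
xI - A = [[x - 2, -1, -1], [-1, x - 1, 2], [0, -1, x - 3]].

Expanding det(xI - A) along the first row:
det(xI - A) = + (x - 2)·det([[x - 1, 2], [-1, x - 3]]) - (-1)·det([[-1, 2], [0, x - 3]]) + (-1)·det([[-1, x - 1], [0, -1]]).

Evaluating gives χ_A(x) = x^3 - 6x^2 + 12x - 8 = (x - 2)^3.

χ_A(x) = (x - 2)^3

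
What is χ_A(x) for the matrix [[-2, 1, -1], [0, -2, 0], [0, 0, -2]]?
χ_A(x) = (x + 2)^3

xI - A = [[x + 2, -1, 1], [0, x + 2, 0], [0, 0, x + 2]].

Expanding det(xI - A) along the first row:
det(xI - A) = + (x + 2)·det([[x + 2, 0], [0, x + 2]]) - (-1)·det([[0, 0], [0, x + 2]]) + (1)·det([[0, x + 2], [0, 0]]).

Evaluating gives χ_A(x) = x^3 + 6x^2 + 12x + 8 = (x + 2)^3.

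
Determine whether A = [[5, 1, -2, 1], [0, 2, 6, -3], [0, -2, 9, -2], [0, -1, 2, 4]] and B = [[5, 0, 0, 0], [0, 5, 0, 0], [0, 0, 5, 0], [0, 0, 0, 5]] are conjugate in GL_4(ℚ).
Both have characteristic polynomial (x - 5)^4, but the minimal polynomial of A is (x - 5)^2 while the minimal polynomial of B is x - 5. The minimal polynomial is a similarity invariant, so A and B are not similar.

No.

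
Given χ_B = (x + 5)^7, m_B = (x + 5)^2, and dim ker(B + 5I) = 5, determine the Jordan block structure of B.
λ = -5: algebraic multiplicity 7 (exponent in χ_B), largest block size 2 (exponent in m_B), 5 blocks (geometric multiplicity). These force block sizes [2, 2, 1, 1, 1].

Jordan blocks: (-5, 2), (-5, 2), (-5, 1), (-5, 1), (-5, 1)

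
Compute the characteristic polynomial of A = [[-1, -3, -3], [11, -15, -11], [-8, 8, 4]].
χ_A(x) = (x + 4)^3

xI - A = [[x + 1, 3, 3], [-11, x + 15, 11], [8, -8, x - 4]].

Expanding det(xI - A) along the first row:
det(xI - A) = + (x + 1)·det([[x + 15, 11], [-8, x - 4]]) - (3)·det([[-11, 11], [8, x - 4]]) + (3)·det([[-11, x + 15], [8, -8]]).

Evaluating gives χ_A(x) = x^3 + 12x^2 + 48x + 64 = (x + 4)^3.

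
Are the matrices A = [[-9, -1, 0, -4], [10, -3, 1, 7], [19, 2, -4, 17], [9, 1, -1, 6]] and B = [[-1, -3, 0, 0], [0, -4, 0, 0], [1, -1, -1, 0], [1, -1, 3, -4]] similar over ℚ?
Both have characteristic polynomial (x + 1)^2(x + 4)^2, but the minimal polynomial of A is (x + 1)^2(x + 4)^2 while the minimal polynomial of B is (x + 1)^2(x + 4). The minimal polynomial is a similarity invariant, so A and B are not similar.

No.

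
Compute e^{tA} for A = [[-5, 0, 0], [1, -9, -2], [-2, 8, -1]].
e^{tA} = [[e^{-5*t}, 0, 0], [t*e^{-5*t}, (1 - 4*t)*e^{-5*t}, -2*t*e^{-5*t}], [-2*t*e^{-5*t}, 8*t*e^{-5*t}, (4*t + 1)*e^{-5*t}]]

A has Jordan form J = [[-5, 1, 0], [0, -5, 0], [0, 0, -5]] with A = PJP^{-1}, so e^{tA} = P e^{tJ} P^{-1}.

For a Jordan block J_k(λ), e^{tJ_k(λ)} = e^{λt} · (I + tN + t^2 N^2/2! + ... + t^{k-1} N^{k-1}/(k-1)!) where N is the nilpotent superdiagonal part.

Assembling the blocks and conjugating back gives the entries of e^{tA} as shown above.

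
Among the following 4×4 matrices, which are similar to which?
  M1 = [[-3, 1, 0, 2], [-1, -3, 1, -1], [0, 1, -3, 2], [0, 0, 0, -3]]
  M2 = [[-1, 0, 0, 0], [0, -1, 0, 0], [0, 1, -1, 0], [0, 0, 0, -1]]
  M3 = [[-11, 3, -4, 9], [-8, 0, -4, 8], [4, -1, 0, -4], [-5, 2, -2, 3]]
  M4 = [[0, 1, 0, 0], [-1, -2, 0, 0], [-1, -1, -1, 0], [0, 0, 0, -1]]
Characteristic polynomials: χ_{M1} = (x + 3)^4, χ_{M2} = (x + 1)^4, χ_{M3} = (x + 2)^4, χ_{M4} = (x + 1)^4.

{M1}: invariant factors x + 3, (x + 3)^3.

{M2, M4}: invariant factors x + 1, x + 1, (x + 1)^2.

{M3}: invariant factors x + 2, (x + 2)^3.

Matrices are similar if and only if their invariant-factor lists agree; the partition into similarity classes is {M1}, {M2, M4}, {M3}.

3 classes: {M1}, {M2, M4}, {M3}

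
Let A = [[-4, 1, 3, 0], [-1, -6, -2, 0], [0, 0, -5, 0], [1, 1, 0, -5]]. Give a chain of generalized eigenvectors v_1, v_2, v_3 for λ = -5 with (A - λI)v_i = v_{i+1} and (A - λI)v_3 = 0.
We seek v_1 ∈ ker((A + 5I)^3) \ ker((A + 5I)^2), then set v_{i+1} = (A + 5I) v_i.

One such chain is v_1 = [[0, 0, 1, 0]]^T, v_2 = [[3, -2, 0, 0]]^T, v_3 = [[1, -1, 0, 1]]^T. Check: (A + 5I) v_3 = [[0, 0, 0, 0]]^T = 0.

v_1 = [[0, 0, 1, 0]]^T, v_2 = [[3, -2, 0, 0]]^T, v_3 = [[1, -1, 0, 1]]^T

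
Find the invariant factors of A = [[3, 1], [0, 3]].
The Jordan structure of A has elementary divisors (x - 3)^2. Arranging the block sizes at each eigenvalue in decreasing order and taking row products gives the invariant factors.

Invariant factors (smallest first, each dividing the next): (x - 3)^2.

Check: the last factor (x - 3)^2 is the minimal polynomial, and the product (x - 3)^2 is the characteristic polynomial.

(x - 3)^2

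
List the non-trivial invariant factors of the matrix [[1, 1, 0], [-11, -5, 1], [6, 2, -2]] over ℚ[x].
The Jordan structure of A has elementary divisors (x + 2)^3. Arranging the block sizes at each eigenvalue in decreasing order and taking row products gives the invariant factors.

Invariant factors (smallest first, each dividing the next): (x + 2)^3.

Check: the last factor (x + 2)^3 is the minimal polynomial, and the product (x + 2)^3 is the characteristic polynomial.

(x + 2)^3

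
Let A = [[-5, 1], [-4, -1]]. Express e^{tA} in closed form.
e^{tA} = [[(1 - 2*t)*e^{-3*t}, t*e^{-3*t}], [-4*t*e^{-3*t}, (2*t + 1)*e^{-3*t}]]

A has Jordan form J = [[-3, 1], [0, -3]] with A = PJP^{-1}, so e^{tA} = P e^{tJ} P^{-1}.

For a Jordan block J_k(λ), e^{tJ_k(λ)} = e^{λt} · (I + tN + t^2 N^2/2! + ... + t^{k-1} N^{k-1}/(k-1)!) where N is the nilpotent superdiagonal part.

Assembling the blocks and conjugating back gives the entries of e^{tA} as shown above.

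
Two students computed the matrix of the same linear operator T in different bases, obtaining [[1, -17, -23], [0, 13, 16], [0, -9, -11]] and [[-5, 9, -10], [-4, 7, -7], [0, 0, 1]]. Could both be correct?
Two matrices over a field are similar if and only if they have the same invariant factors.

Both A and B have characteristic polynomial (x - 1)^3 and minimal polynomial (x - 1)^3. Computing further, both have invariant factors (x - 1)^3. Hence A and B are similar.

Yes.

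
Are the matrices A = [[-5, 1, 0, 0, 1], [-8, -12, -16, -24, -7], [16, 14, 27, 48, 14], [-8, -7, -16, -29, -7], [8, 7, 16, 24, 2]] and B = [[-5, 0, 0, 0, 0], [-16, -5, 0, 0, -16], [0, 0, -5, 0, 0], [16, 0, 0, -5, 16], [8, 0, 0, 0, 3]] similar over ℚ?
No.

Both have characteristic polynomial (x - 3)(x + 5)^4, but the minimal polynomial of A is (x - 3)(x + 5)^2 while the minimal polynomial of B is (x - 3)(x + 5). The minimal polynomial is a similarity invariant, so A and B are not similar.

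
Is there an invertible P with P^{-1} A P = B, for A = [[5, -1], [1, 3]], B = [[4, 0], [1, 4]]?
Yes.

Two matrices over a field are similar if and only if they have the same invariant factors.

Both A and B have characteristic polynomial (x - 4)^2 and minimal polynomial (x - 4)^2. Computing further, both have invariant factors (x - 4)^2. Hence A and B are similar.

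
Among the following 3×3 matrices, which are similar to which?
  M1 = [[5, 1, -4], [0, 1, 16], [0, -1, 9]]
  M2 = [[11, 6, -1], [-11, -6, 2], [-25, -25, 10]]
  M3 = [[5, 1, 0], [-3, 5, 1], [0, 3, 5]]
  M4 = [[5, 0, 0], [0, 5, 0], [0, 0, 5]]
3 classes: {M1}, {M2, M3}, {M4}

Characteristic polynomials: χ_{M1} = (x - 5)^3, χ_{M2} = (x - 5)^3, χ_{M3} = (x - 5)^3, χ_{M4} = (x - 5)^3.

{M1}: invariant factors x - 5, (x - 5)^2.

{M2, M3}: invariant factors (x - 5)^3.

{M4}: invariant factors x - 5, x - 5, x - 5.

Matrices are similar if and only if their invariant-factor lists agree; the partition into similarity classes is {M1}, {M2, M3}, {M4}.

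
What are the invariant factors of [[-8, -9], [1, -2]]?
The Jordan structure of A has elementary divisors (x + 5)^2. Arranging the block sizes at each eigenvalue in decreasing order and taking row products gives the invariant factors.

Invariant factors (smallest first, each dividing the next): (x + 5)^2.

Check: the last factor (x + 5)^2 is the minimal polynomial, and the product (x + 5)^2 is the characteristic polynomial.

(x + 5)^2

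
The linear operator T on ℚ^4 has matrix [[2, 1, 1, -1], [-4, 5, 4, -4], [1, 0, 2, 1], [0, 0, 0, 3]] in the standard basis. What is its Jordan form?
The characteristic polynomial is det(xI - A) = (x - 3)^4, so the eigenvalues are 3 (algebraic multiplicity 4).

For λ = 3: rank(A - 3I) = 2, rank((A - 3I)^2) = 1, rank((A - 3I)^3) = 0. The eigenspace has dimension 4 - 2 = 2, so there are 2 Jordan blocks; the rank sequence gives block sizes [3, 1].

Assembling the blocks gives the Jordan form J above.

J = [[3, 1, 0, 0], [0, 3, 1, 0], [0, 0, 3, 0], [0, 0, 0, 3]]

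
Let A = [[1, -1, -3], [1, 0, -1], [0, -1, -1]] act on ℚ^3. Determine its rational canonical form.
R = [[0, 0, 1], [1, 0, 1], [0, 1, 0]]

The invariant factors of A (the non-unit diagonal entries of the Smith normal form of xI - A over ℚ[x]) are x^3 - x - 1, each dividing the next. The characteristic polynomial is their product, x^3 - x - 1.

The rational canonical form is the block-diagonal matrix of companion matrices C(f_i):
R = [[0, 0, 1], [1, 0, 1], [0, 1, 0]].

Note the characteristic polynomial does not split into linear factors over ℚ, so A has no Jordan form over ℚ; the rational canonical form exists over any field.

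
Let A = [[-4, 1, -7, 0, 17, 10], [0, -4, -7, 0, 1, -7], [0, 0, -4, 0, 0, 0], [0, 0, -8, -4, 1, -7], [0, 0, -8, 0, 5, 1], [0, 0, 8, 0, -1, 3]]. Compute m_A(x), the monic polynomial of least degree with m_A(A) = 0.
m_A(x) = (x - 4)^2(x + 4)^3

The characteristic polynomial factors as (x - 4)^2(x + 4)^4. The minimal polynomial is ∏(x - λ)^{k_λ} where k_λ is the size of the largest Jordan block at λ.

For λ = -4: rank(A + 4I) = 4, and the largest Jordan block has size 3 (the smallest k with rank((A + 4I)^k) = rank((A + 4I)^(k+1))).
For λ = 4: rank(A - 4I) = 5, and the largest Jordan block has size 2 (the smallest k with rank((A - 4I)^k) = rank((A - 4I)^(k+1))).

So m_A(x) = (x - 4)^2(x + 4)^3.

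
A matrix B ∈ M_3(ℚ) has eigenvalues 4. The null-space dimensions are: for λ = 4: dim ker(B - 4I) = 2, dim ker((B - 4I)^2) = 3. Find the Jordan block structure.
Jordan blocks: (4, 2), (4, 1)

λ = 4: successive nullity increments [2, 1] count blocks of size ≥ k; block sizes are [2, 1].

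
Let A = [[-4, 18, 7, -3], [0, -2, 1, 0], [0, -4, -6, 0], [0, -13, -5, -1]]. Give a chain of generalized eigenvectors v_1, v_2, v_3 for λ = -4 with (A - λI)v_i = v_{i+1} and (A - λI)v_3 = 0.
v_1 = [[1, -2, 5, 0]]^T, v_2 = [[-1, 1, -2, 1]]^T, v_3 = [[1, 0, 0, 0]]^T

We seek v_1 ∈ ker((A + 4I)^3) \ ker((A + 4I)^2), then set v_{i+1} = (A + 4I) v_i.

One such chain is v_1 = [[1, -2, 5, 0]]^T, v_2 = [[-1, 1, -2, 1]]^T, v_3 = [[1, 0, 0, 0]]^T. Check: (A + 4I) v_3 = [[0, 0, 0, 0]]^T = 0.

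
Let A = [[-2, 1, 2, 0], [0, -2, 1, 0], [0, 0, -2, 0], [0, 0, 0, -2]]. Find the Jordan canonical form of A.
The characteristic polynomial is det(xI - A) = (x + 2)^4, so the eigenvalues are -2 (algebraic multiplicity 4).

For λ = -2: rank(A + 2I) = 2, rank((A + 2I)^2) = 1, rank((A + 2I)^3) = 0. The eigenspace has dimension 4 - 2 = 2, so there are 2 Jordan blocks; the rank sequence gives block sizes [3, 1].

Assembling the blocks gives the Jordan form J above.

J = [[-2, 1, 0, 0], [0, -2, 1, 0], [0, 0, -2, 0], [0, 0, 0, -2]]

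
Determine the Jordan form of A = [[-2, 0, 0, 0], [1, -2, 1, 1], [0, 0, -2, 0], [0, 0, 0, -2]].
J = [[-2, 1, 0, 0], [0, -2, 0, 0], [0, 0, -2, 0], [0, 0, 0, -2]]

The characteristic polynomial is det(xI - A) = (x + 2)^4, so the eigenvalues are -2 (algebraic multiplicity 4).

For λ = -2: rank(A + 2I) = 1, rank((A + 2I)^2) = 0. The eigenspace has dimension 4 - 1 = 3, so there are 3 Jordan blocks; the rank sequence gives block sizes [2, 1, 1].

Assembling the blocks gives the Jordan form J above.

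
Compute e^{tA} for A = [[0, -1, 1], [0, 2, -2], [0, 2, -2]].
e^{tA} = [[1, -t, t], [0, 2*t + 1, -2*t], [0, 2*t, 1 - 2*t]]

A has Jordan form J = [[0, 1, 0], [0, 0, 0], [0, 0, 0]] with A = PJP^{-1}, so e^{tA} = P e^{tJ} P^{-1}.

For a Jordan block J_k(λ), e^{tJ_k(λ)} = e^{λt} · (I + tN + t^2 N^2/2! + ... + t^{k-1} N^{k-1}/(k-1)!) where N is the nilpotent superdiagonal part.

Assembling the blocks and conjugating back gives the entries of e^{tA} as shown above.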